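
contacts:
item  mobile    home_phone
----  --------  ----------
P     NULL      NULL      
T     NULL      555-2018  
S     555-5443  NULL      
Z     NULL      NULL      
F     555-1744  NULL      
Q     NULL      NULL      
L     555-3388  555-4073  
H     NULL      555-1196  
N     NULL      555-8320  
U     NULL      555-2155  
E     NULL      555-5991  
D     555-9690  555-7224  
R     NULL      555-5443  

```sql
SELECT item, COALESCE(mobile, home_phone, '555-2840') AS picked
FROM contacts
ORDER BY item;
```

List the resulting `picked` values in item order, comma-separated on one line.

555-9690, 555-5991, 555-1744, 555-1196, 555-3388, 555-8320, 555-2840, 555-2840, 555-5443, 555-5443, 555-2018, 555-2155, 555-2840

item=D: mobile=555-9690 → 555-9690
item=E: mobile=NULL, home_phone=555-5991 → 555-5991
item=F: mobile=555-1744 → 555-1744
item=H: mobile=NULL, home_phone=555-1196 → 555-1196
item=L: mobile=555-3388 → 555-3388
item=N: mobile=NULL, home_phone=555-8320 → 555-8320
item=P: mobile=NULL, home_phone=NULL, → literal 555-2840 → 555-2840
item=Q: mobile=NULL, home_phone=NULL, → literal 555-2840 → 555-2840
item=R: mobile=NULL, home_phone=555-5443 → 555-5443
item=S: mobile=555-5443 → 555-5443
item=T: mobile=NULL, home_phone=555-2018 → 555-2018
item=U: mobile=NULL, home_phone=555-2155 → 555-2155
item=Z: mobile=NULL, home_phone=NULL, → literal 555-2840 → 555-2840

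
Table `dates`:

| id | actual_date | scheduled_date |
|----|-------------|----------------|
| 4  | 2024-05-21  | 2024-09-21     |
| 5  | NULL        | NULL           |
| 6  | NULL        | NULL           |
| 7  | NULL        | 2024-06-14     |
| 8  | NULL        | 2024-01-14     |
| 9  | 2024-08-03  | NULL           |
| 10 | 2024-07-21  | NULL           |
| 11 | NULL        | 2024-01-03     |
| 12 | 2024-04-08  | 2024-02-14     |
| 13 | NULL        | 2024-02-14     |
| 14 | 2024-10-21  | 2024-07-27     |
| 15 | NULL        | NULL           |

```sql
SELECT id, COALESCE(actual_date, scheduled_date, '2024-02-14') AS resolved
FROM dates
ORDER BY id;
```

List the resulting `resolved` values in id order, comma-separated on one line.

id=4: actual_date=2024-05-21 → 2024-05-21
id=5: actual_date=NULL, scheduled_date=NULL, → literal 2024-02-14 → 2024-02-14
id=6: actual_date=NULL, scheduled_date=NULL, → literal 2024-02-14 → 2024-02-14
id=7: actual_date=NULL, scheduled_date=2024-06-14 → 2024-06-14
id=8: actual_date=NULL, scheduled_date=2024-01-14 → 2024-01-14
id=9: actual_date=2024-08-03 → 2024-08-03
id=10: actual_date=2024-07-21 → 2024-07-21
id=11: actual_date=NULL, scheduled_date=2024-01-03 → 2024-01-03
id=12: actual_date=2024-04-08 → 2024-04-08
id=13: actual_date=NULL, scheduled_date=2024-02-14 → 2024-02-14
id=14: actual_date=2024-10-21 → 2024-10-21
id=15: actual_date=NULL, scheduled_date=NULL, → literal 2024-02-14 → 2024-02-14

2024-05-21, 2024-02-14, 2024-02-14, 2024-06-14, 2024-01-14, 2024-08-03, 2024-07-21, 2024-01-03, 2024-04-08, 2024-02-14, 2024-10-21, 2024-02-14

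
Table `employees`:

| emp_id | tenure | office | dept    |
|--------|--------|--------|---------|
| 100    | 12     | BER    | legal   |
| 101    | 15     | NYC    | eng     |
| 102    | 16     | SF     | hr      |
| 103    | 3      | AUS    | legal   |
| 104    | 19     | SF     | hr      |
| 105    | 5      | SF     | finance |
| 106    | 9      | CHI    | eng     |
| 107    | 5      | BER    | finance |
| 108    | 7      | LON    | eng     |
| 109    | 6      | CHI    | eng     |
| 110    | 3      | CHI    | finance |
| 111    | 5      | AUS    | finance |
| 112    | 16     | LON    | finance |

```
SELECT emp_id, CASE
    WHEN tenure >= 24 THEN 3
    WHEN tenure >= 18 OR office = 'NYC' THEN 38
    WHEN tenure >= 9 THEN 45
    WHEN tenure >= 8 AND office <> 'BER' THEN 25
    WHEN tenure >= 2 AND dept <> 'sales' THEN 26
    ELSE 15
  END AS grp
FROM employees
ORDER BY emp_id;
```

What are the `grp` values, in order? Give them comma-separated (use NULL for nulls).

emp_id=100: tenure >= 9 → 45
emp_id=101: tenure >= 18 OR office = 'NYC' → 38
emp_id=102: tenure >= 9 → 45
emp_id=103: tenure >= 2 AND dept <> 'sales' → 26
emp_id=104: tenure >= 18 OR office = 'NYC' → 38
emp_id=105: tenure >= 2 AND dept <> 'sales' → 26
emp_id=106: tenure >= 9 → 45
emp_id=107: tenure >= 2 AND dept <> 'sales' → 26
emp_id=108: tenure >= 2 AND dept <> 'sales' → 26
emp_id=109: tenure >= 2 AND dept <> 'sales' → 26
emp_id=110: tenure >= 2 AND dept <> 'sales' → 26
emp_id=111: tenure >= 2 AND dept <> 'sales' → 26
emp_id=112: tenure >= 9 → 45

45, 38, 45, 26, 38, 26, 45, 26, 26, 26, 26, 26, 45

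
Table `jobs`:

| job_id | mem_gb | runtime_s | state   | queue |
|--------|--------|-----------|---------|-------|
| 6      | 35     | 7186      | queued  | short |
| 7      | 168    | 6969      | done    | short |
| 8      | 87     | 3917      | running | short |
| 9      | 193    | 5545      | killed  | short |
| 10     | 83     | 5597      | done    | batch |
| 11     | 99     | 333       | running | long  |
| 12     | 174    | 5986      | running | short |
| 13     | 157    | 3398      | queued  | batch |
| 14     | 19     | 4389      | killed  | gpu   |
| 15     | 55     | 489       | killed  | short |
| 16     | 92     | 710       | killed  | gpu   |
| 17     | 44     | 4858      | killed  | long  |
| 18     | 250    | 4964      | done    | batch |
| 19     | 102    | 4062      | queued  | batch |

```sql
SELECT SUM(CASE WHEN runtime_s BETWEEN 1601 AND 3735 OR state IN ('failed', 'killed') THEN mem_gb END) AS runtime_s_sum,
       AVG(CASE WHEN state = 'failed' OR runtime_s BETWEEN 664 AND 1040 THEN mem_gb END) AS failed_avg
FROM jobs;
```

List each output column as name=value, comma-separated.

[runtime_s_sum: runtime_s BETWEEN 1601 AND 3735 OR state IN ('failed', 'killed')]
job_id=6: ✗
job_id=7: ✗
job_id=8: ✗
job_id=9: ✓ → 193
job_id=10: ✗
job_id=11: ✗
job_id=12: ✗
job_id=13: ✓ → 157
job_id=14: ✓ → 19
job_id=15: ✓ → 55
job_id=16: ✓ → 92
job_id=17: ✓ → 44
job_id=18: ✗
job_id=19: ✗
runtime_s_sum = 193 + 157 + 19 + 55 + 92 + 44 = 560
—
[failed_avg: state = 'failed' OR runtime_s BETWEEN 664 AND 1040]
job_id=6: ✗
job_id=7: ✗
job_id=8: ✗
job_id=9: ✗
job_id=10: ✗
job_id=11: ✗
job_id=12: ✗
job_id=13: ✗
job_id=14: ✗
job_id=15: ✗
job_id=16: ✓ → 92
job_id=17: ✗
job_id=18: ✗
job_id=19: ✗
failed_avg = 92

runtime_s_sum=560, failed_avg=92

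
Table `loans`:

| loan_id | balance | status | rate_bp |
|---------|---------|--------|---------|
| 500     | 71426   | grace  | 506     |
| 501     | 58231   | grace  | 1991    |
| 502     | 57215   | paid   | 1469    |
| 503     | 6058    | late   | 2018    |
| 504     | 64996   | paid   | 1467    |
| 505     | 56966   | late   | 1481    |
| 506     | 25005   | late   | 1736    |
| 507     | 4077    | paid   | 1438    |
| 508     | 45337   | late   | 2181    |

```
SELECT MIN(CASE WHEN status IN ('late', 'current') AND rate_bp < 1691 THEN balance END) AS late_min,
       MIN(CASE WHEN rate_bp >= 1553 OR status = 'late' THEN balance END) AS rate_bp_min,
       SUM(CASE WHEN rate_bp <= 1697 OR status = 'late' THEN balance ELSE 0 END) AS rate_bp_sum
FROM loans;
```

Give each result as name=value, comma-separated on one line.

late_min=56966, rate_bp_min=6058, rate_bp_sum=331080

[late_min: status IN ('late', 'current') AND rate_bp < 1691]
loan_id=500: ✗
loan_id=501: ✗
loan_id=502: ✗
loan_id=503: ✗
loan_id=504: ✗
loan_id=505: ✓ → 56966
loan_id=506: ✗
loan_id=507: ✗
loan_id=508: ✗
late_min = MIN(56966) = 56966
—
[rate_bp_min: rate_bp >= 1553 OR status = 'late']
loan_id=500: ✗
loan_id=501: ✓ → 58231
loan_id=502: ✗
loan_id=503: ✓ → 6058
loan_id=504: ✗
loan_id=505: ✓ → 56966
loan_id=506: ✓ → 25005
loan_id=507: ✗
loan_id=508: ✓ → 45337
rate_bp_min = MIN(58231, 6058, 56966, 25005, 45337) = 6058
—
[rate_bp_sum: rate_bp <= 1697 OR status = 'late']
loan_id=500: ✓ → 71426
loan_id=501: ✗
loan_id=502: ✓ → 57215
loan_id=503: ✓ → 6058
loan_id=504: ✓ → 64996
loan_id=505: ✓ → 56966
loan_id=506: ✓ → 25005
loan_id=507: ✓ → 4077
loan_id=508: ✓ → 45337
rate_bp_sum = 71426 + 57215 + 6058 + 64996 + 56966 + 25005 + 4077 + 45337 = 331080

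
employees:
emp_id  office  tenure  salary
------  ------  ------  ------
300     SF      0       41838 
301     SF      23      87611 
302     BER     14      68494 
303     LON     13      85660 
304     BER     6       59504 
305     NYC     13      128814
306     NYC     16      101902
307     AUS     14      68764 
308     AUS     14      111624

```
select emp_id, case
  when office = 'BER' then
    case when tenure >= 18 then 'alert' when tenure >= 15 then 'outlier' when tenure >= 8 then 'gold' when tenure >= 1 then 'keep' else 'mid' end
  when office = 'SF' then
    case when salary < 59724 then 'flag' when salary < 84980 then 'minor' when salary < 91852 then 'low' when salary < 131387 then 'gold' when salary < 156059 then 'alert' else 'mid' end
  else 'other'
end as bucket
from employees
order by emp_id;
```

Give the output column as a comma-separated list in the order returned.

flag, low, gold, other, keep, other, other, other, other

emp_id=300: office='SF' → inner[salary < 59724] → flag
emp_id=301: office='SF' → inner[salary < 91852] → low
emp_id=302: office='BER' → inner[tenure >= 8] → gold
emp_id=303: office='LON' → outer ELSE → other
emp_id=304: office='BER' → inner[tenure >= 1] → keep
emp_id=305: office='NYC' → outer ELSE → other
emp_id=306: office='NYC' → outer ELSE → other
emp_id=307: office='AUS' → outer ELSE → other
emp_id=308: office='AUS' → outer ELSE → other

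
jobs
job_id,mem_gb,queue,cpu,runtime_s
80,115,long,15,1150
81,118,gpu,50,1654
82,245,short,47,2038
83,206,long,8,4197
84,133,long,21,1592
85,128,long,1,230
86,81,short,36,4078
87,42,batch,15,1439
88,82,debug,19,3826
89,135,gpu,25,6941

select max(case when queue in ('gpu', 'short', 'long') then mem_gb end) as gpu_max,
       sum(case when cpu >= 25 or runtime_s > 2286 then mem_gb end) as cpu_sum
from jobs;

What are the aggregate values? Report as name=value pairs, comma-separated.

gpu_max=245, cpu_sum=867

[gpu_max: queue in ('gpu', 'short', 'long')]
job_id=80: ✓ → 115
job_id=81: ✓ → 118
job_id=82: ✓ → 245
job_id=83: ✓ → 206
job_id=84: ✓ → 133
job_id=85: ✓ → 128
job_id=86: ✓ → 81
job_id=87: ✗
job_id=88: ✗
job_id=89: ✓ → 135
gpu_max = MAX(115, 118, 245, 206, 133, 128, 81, 135) = 245
—
[cpu_sum: cpu >= 25 or runtime_s > 2286]
job_id=80: ✗
job_id=81: ✓ → 118
job_id=82: ✓ → 245
job_id=83: ✓ → 206
job_id=84: ✗
job_id=85: ✗
job_id=86: ✓ → 81
job_id=87: ✗
job_id=88: ✓ → 82
job_id=89: ✓ → 135
cpu_sum = 118 + 245 + 206 + 81 + 82 + 135 = 867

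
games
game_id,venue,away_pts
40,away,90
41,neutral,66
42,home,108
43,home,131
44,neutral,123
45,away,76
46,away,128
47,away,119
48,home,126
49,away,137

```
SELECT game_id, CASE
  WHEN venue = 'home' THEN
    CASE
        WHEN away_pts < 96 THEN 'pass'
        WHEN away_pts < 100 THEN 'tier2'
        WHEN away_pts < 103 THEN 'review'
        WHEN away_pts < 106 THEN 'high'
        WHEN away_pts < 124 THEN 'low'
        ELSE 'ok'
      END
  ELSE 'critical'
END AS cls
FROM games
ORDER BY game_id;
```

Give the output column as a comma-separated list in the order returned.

game_id=40: venue='away' → outer ELSE → critical
game_id=41: venue='neutral' → outer ELSE → critical
game_id=42: venue='home' → inner[away_pts < 124] → low
game_id=43: venue='home' → inner[ELSE] → ok
game_id=44: venue='neutral' → outer ELSE → critical
game_id=45: venue='away' → outer ELSE → critical
game_id=46: venue='away' → outer ELSE → critical
game_id=47: venue='away' → outer ELSE → critical
game_id=48: venue='home' → inner[ELSE] → ok
game_id=49: venue='away' → outer ELSE → critical

critical, critical, low, ok, critical, critical, critical, critical, ok, critical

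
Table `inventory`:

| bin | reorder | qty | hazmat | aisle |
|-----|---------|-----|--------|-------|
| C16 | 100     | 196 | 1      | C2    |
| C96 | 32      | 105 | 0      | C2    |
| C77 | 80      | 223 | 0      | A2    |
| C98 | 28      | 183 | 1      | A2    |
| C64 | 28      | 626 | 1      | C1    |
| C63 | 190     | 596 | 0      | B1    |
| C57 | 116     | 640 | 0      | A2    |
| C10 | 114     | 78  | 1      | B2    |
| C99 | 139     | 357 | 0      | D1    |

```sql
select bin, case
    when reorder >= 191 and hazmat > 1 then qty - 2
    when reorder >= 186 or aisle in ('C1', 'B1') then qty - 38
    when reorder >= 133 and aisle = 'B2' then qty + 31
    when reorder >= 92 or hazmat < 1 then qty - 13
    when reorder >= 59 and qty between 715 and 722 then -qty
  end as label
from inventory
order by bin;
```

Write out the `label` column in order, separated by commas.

65, 183, 627, 558, 588, 210, 92, NULL, 344

bin=C10: reorder >= 92 or hazmat < 1 → 65
bin=C16: reorder >= 92 or hazmat < 1 → 183
bin=C57: reorder >= 92 or hazmat < 1 → 627
bin=C63: reorder >= 186 or aisle in ('C1', 'B1') → 558
bin=C64: reorder >= 186 or aisle in ('C1', 'B1') → 588
bin=C77: reorder >= 92 or hazmat < 1 → 210
bin=C96: reorder >= 92 or hazmat < 1 → 92
bin=C98: (no match → NULL) → NULL
bin=C99: reorder >= 92 or hazmat < 1 → 344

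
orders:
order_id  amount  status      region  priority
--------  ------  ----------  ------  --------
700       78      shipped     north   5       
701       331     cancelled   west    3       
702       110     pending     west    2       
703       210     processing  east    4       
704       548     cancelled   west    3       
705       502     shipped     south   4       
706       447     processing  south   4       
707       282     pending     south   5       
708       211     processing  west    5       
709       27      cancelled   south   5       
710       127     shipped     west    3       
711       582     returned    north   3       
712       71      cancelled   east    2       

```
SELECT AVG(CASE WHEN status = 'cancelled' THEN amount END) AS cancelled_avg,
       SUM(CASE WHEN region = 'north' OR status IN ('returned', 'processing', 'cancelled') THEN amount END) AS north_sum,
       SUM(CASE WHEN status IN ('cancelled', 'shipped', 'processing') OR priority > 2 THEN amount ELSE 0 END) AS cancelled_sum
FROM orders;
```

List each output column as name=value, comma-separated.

[cancelled_avg: status = 'cancelled']
order_id=700: ✗
order_id=701: ✓ → 331
order_id=702: ✗
order_id=703: ✗
order_id=704: ✓ → 548
order_id=705: ✗
order_id=706: ✗
order_id=707: ✗
order_id=708: ✗
order_id=709: ✓ → 27
order_id=710: ✗
order_id=711: ✗
order_id=712: ✓ → 71
cancelled_avg = (331 + 548 + 27 + 71) / 4 = 244.25
—
[north_sum: region = 'north' OR status IN ('returned', 'processing', 'cancelled')]
order_id=700: ✓ → 78
order_id=701: ✓ → 331
order_id=702: ✗
order_id=703: ✓ → 210
order_id=704: ✓ → 548
order_id=705: ✗
order_id=706: ✓ → 447
order_id=707: ✗
order_id=708: ✓ → 211
order_id=709: ✓ → 27
order_id=710: ✗
order_id=711: ✓ → 582
order_id=712: ✓ → 71
north_sum = 78 + 331 + 210 + 548 + 447 + 211 + 27 + 582 + 71 = 2505
—
[cancelled_sum: status IN ('cancelled', 'shipped', 'processing') OR priority > 2]
order_id=700: ✓ → 78
order_id=701: ✓ → 331
order_id=702: ✗
order_id=703: ✓ → 210
order_id=704: ✓ → 548
order_id=705: ✓ → 502
order_id=706: ✓ → 447
order_id=707: ✓ → 282
order_id=708: ✓ → 211
order_id=709: ✓ → 27
order_id=710: ✓ → 127
order_id=711: ✓ → 582
order_id=712: ✓ → 71
cancelled_sum = 78 + 331 + 210 + 548 + 502 + 447 + 282 + 211 + 27 + 127 + 582 + 71 = 3416

cancelled_avg=244.25, north_sum=2505, cancelled_sum=3416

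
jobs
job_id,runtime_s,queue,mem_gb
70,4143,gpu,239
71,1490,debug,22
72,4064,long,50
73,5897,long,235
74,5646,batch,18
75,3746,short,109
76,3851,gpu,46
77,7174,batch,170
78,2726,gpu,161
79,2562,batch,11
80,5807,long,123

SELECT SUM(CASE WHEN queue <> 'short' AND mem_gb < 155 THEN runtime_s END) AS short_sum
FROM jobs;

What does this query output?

job_id=70: ✗
job_id=71: ✓ → 1490
job_id=72: ✓ → 4064
job_id=73: ✗
job_id=74: ✓ → 5646
job_id=75: ✗
job_id=76: ✓ → 3851
job_id=77: ✗
job_id=78: ✗
job_id=79: ✓ → 2562
job_id=80: ✓ → 5807
short_sum = 1490 + 4064 + 5646 + 3851 + 2562 + 5807 = 23420

23420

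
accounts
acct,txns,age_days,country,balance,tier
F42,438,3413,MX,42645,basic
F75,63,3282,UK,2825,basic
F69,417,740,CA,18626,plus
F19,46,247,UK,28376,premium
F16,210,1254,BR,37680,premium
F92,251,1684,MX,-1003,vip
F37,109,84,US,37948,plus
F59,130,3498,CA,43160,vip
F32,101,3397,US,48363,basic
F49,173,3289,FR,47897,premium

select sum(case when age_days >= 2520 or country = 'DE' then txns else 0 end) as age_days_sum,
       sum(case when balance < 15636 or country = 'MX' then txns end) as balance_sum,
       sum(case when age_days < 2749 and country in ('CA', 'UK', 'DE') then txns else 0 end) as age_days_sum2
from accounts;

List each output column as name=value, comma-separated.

[age_days_sum: age_days >= 2520 or country = 'DE']
acct=F42: ✓ → 438
acct=F75: ✓ → 63
acct=F69: ✗
acct=F19: ✗
acct=F16: ✗
acct=F92: ✗
acct=F37: ✗
acct=F59: ✓ → 130
acct=F32: ✓ → 101
acct=F49: ✓ → 173
age_days_sum = 438 + 63 + 130 + 101 + 173 = 905
—
[balance_sum: balance < 15636 or country = 'MX']
acct=F42: ✓ → 438
acct=F75: ✓ → 63
acct=F69: ✗
acct=F19: ✗
acct=F16: ✗
acct=F92: ✓ → 251
acct=F37: ✗
acct=F59: ✗
acct=F32: ✗
acct=F49: ✗
balance_sum = 438 + 63 + 251 = 752
—
[age_days_sum2: age_days < 2749 and country in ('CA', 'UK', 'DE')]
acct=F42: ✗
acct=F75: ✗
acct=F69: ✓ → 417
acct=F19: ✓ → 46
acct=F16: ✗
acct=F92: ✗
acct=F37: ✗
acct=F59: ✗
acct=F32: ✗
acct=F49: ✗
age_days_sum2 = 417 + 46 = 463

age_days_sum=905, balance_sum=752, age_days_sum2=463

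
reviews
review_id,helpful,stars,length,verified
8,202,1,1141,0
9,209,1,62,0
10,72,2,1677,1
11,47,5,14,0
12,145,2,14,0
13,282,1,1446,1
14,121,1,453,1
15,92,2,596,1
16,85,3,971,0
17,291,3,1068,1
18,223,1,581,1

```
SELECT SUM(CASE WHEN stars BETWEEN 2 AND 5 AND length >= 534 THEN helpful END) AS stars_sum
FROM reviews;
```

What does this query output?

review_id=8: ✗
review_id=9: ✗
review_id=10: ✓ → 72
review_id=11: ✗
review_id=12: ✗
review_id=13: ✗
review_id=14: ✗
review_id=15: ✓ → 92
review_id=16: ✓ → 85
review_id=17: ✓ → 291
review_id=18: ✗
stars_sum = 72 + 92 + 85 + 291 = 540

540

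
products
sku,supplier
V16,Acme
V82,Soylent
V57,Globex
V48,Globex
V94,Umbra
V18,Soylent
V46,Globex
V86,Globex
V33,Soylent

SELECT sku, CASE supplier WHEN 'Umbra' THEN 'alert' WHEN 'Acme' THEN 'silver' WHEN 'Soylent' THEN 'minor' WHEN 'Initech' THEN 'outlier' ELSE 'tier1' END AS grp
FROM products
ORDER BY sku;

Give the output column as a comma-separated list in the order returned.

silver, minor, minor, tier1, tier1, tier1, minor, tier1, alert

sku=V16: supplier='Acme' → silver
sku=V18: supplier='Soylent' → minor
sku=V33: supplier='Soylent' → minor
sku=V46: ELSE → tier1
sku=V48: ELSE → tier1
sku=V57: ELSE → tier1
sku=V82: supplier='Soylent' → minor
sku=V86: ELSE → tier1
sku=V94: supplier='Umbra' → alert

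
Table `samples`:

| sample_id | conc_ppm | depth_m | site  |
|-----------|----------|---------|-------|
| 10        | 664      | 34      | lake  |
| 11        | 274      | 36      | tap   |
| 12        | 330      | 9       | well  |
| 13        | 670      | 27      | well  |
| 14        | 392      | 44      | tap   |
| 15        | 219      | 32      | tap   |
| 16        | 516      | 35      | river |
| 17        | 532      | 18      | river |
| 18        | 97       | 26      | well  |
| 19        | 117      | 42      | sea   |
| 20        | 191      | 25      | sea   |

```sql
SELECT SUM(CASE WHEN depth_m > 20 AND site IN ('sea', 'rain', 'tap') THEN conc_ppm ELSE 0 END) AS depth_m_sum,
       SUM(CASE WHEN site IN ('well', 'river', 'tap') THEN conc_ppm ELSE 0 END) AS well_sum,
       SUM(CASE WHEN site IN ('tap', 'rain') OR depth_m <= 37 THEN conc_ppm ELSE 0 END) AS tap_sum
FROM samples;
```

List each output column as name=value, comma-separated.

depth_m_sum=1193, well_sum=3030, tap_sum=3885

[depth_m_sum: depth_m > 20 AND site IN ('sea', 'rain', 'tap')]
sample_id=10: ✗
sample_id=11: ✓ → 274
sample_id=12: ✗
sample_id=13: ✗
sample_id=14: ✓ → 392
sample_id=15: ✓ → 219
sample_id=16: ✗
sample_id=17: ✗
sample_id=18: ✗
sample_id=19: ✓ → 117
sample_id=20: ✓ → 191
depth_m_sum = 274 + 392 + 219 + 117 + 191 = 1193
—
[well_sum: site IN ('well', 'river', 'tap')]
sample_id=10: ✗
sample_id=11: ✓ → 274
sample_id=12: ✓ → 330
sample_id=13: ✓ → 670
sample_id=14: ✓ → 392
sample_id=15: ✓ → 219
sample_id=16: ✓ → 516
sample_id=17: ✓ → 532
sample_id=18: ✓ → 97
sample_id=19: ✗
sample_id=20: ✗
well_sum = 274 + 330 + 670 + 392 + 219 + 516 + 532 + 97 = 3030
—
[tap_sum: site IN ('tap', 'rain') OR depth_m <= 37]
sample_id=10: ✓ → 664
sample_id=11: ✓ → 274
sample_id=12: ✓ → 330
sample_id=13: ✓ → 670
sample_id=14: ✓ → 392
sample_id=15: ✓ → 219
sample_id=16: ✓ → 516
sample_id=17: ✓ → 532
sample_id=18: ✓ → 97
sample_id=19: ✗
sample_id=20: ✓ → 191
tap_sum = 664 + 274 + 330 + 670 + 392 + 219 + 516 + 532 + 97 + 191 = 3885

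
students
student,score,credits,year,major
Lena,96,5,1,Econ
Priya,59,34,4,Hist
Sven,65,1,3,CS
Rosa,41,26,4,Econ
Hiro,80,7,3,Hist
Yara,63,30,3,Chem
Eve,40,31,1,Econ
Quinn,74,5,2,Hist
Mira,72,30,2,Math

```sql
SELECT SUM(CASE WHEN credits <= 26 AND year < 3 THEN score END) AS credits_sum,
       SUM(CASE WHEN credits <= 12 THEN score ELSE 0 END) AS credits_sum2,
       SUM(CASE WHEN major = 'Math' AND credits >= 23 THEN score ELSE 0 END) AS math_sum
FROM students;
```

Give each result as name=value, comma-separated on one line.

credits_sum=170, credits_sum2=315, math_sum=72

[credits_sum: credits <= 26 AND year < 3]
student=Lena: ✓ → 96
student=Priya: ✗
student=Sven: ✗
student=Rosa: ✗
student=Hiro: ✗
student=Yara: ✗
student=Eve: ✗
student=Quinn: ✓ → 74
student=Mira: ✗
credits_sum = 96 + 74 = 170
—
[credits_sum2: credits <= 12]
student=Lena: ✓ → 96
student=Priya: ✗
student=Sven: ✓ → 65
student=Rosa: ✗
student=Hiro: ✓ → 80
student=Yara: ✗
student=Eve: ✗
student=Quinn: ✓ → 74
student=Mira: ✗
credits_sum2 = 96 + 65 + 80 + 74 = 315
—
[math_sum: major = 'Math' AND credits >= 23]
student=Lena: ✗
student=Priya: ✗
student=Sven: ✗
student=Rosa: ✗
student=Hiro: ✗
student=Yara: ✗
student=Eve: ✗
student=Quinn: ✗
student=Mira: ✓ → 72
math_sum = 72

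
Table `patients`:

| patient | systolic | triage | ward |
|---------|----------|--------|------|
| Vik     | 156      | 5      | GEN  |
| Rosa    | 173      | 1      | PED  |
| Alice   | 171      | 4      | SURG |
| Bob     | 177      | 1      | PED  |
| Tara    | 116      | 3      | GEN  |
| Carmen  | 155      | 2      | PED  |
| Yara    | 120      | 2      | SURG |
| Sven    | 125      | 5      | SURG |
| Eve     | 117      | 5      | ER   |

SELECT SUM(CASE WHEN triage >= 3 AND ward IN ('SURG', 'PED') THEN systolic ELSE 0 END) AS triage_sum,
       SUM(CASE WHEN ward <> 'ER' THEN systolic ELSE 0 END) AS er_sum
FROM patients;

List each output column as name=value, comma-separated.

triage_sum=296, er_sum=1193

[triage_sum: triage >= 3 AND ward IN ('SURG', 'PED')]
patient=Vik: ✗
patient=Rosa: ✗
patient=Alice: ✓ → 171
patient=Bob: ✗
patient=Tara: ✗
patient=Carmen: ✗
patient=Yara: ✗
patient=Sven: ✓ → 125
patient=Eve: ✗
triage_sum = 171 + 125 = 296
—
[er_sum: ward <> 'ER']
patient=Vik: ✓ → 156
patient=Rosa: ✓ → 173
patient=Alice: ✓ → 171
patient=Bob: ✓ → 177
patient=Tara: ✓ → 116
patient=Carmen: ✓ → 155
patient=Yara: ✓ → 120
patient=Sven: ✓ → 125
patient=Eve: ✗
er_sum = 156 + 173 + 171 + 177 + 116 + 155 + 120 + 125 = 1193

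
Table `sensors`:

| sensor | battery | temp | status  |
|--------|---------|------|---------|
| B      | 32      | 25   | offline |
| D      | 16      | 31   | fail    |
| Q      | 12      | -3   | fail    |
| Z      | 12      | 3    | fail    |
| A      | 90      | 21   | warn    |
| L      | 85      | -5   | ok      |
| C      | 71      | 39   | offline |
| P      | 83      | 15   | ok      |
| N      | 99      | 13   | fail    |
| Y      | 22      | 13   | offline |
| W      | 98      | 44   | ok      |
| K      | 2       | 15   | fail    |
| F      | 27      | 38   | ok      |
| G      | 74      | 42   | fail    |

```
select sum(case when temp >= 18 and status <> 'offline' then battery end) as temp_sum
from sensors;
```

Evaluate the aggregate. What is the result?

305

sensor=B: ✗
sensor=D: ✓ → 16
sensor=Q: ✗
sensor=Z: ✗
sensor=A: ✓ → 90
sensor=L: ✗
sensor=C: ✗
sensor=P: ✗
sensor=N: ✗
sensor=Y: ✗
sensor=W: ✓ → 98
sensor=K: ✗
sensor=F: ✓ → 27
sensor=G: ✓ → 74
temp_sum = 16 + 90 + 98 + 27 + 74 = 305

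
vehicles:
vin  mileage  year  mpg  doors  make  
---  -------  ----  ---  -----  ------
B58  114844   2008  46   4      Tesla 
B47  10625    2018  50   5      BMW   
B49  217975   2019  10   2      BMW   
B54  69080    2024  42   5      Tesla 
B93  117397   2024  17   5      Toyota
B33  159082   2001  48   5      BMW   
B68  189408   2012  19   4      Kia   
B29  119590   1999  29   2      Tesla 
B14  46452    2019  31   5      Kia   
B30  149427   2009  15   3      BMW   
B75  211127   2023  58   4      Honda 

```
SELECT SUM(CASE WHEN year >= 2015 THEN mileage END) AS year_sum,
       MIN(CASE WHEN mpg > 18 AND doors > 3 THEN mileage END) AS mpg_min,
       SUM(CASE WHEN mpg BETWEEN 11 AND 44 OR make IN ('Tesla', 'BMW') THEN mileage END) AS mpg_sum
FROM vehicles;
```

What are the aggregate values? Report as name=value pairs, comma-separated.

[year_sum: year >= 2015]
vin=B58: ✗
vin=B47: ✓ → 10625
vin=B49: ✓ → 217975
vin=B54: ✓ → 69080
vin=B93: ✓ → 117397
vin=B33: ✗
vin=B68: ✗
vin=B29: ✗
vin=B14: ✓ → 46452
vin=B30: ✗
vin=B75: ✓ → 211127
year_sum = 10625 + 217975 + 69080 + 117397 + 46452 + 211127 = 672656
—
[mpg_min: mpg > 18 AND doors > 3]
vin=B58: ✓ → 114844
vin=B47: ✓ → 10625
vin=B49: ✗
vin=B54: ✓ → 69080
vin=B93: ✗
vin=B33: ✓ → 159082
vin=B68: ✓ → 189408
vin=B29: ✗
vin=B14: ✓ → 46452
vin=B30: ✗
vin=B75: ✓ → 211127
mpg_min = MIN(114844, 10625, 69080, 159082, 189408, 46452, 211127) = 10625
—
[mpg_sum: mpg BETWEEN 11 AND 44 OR make IN ('Tesla', 'BMW')]
vin=B58: ✓ → 114844
vin=B47: ✓ → 10625
vin=B49: ✓ → 217975
vin=B54: ✓ → 69080
vin=B93: ✓ → 117397
vin=B33: ✓ → 159082
vin=B68: ✓ → 189408
vin=B29: ✓ → 119590
vin=B14: ✓ → 46452
vin=B30: ✓ → 149427
vin=B75: ✗
mpg_sum = 114844 + 10625 + 217975 + 69080 + 117397 + 159082 + 189408 + 119590 + 46452 + 149427 = 1193880

year_sum=672656, mpg_min=10625, mpg_sum=1193880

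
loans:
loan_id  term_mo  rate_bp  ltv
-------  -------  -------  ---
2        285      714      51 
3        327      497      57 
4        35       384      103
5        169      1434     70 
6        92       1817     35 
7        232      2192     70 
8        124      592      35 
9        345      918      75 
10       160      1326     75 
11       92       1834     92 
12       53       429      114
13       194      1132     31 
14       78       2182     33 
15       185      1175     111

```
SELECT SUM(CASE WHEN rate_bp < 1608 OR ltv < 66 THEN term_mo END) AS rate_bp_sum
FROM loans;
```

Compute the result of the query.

loan_id=2: ✓ → 285
loan_id=3: ✓ → 327
loan_id=4: ✓ → 35
loan_id=5: ✓ → 169
loan_id=6: ✓ → 92
loan_id=7: ✗
loan_id=8: ✓ → 124
loan_id=9: ✓ → 345
loan_id=10: ✓ → 160
loan_id=11: ✗
loan_id=12: ✓ → 53
loan_id=13: ✓ → 194
loan_id=14: ✓ → 78
loan_id=15: ✓ → 185
rate_bp_sum = 285 + 327 + 35 + 169 + 92 + 124 + 345 + 160 + 53 + 194 + 78 + 185 = 2047

2047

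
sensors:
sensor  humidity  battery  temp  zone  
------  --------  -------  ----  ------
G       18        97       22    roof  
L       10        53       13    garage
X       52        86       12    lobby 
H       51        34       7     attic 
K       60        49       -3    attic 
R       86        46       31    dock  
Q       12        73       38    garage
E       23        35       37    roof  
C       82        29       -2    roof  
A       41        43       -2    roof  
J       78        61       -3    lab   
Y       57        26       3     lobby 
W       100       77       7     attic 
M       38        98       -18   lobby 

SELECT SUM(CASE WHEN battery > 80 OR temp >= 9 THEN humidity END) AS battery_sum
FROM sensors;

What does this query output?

239

sensor=G: ✓ → 18
sensor=L: ✓ → 10
sensor=X: ✓ → 52
sensor=H: ✗
sensor=K: ✗
sensor=R: ✓ → 86
sensor=Q: ✓ → 12
sensor=E: ✓ → 23
sensor=C: ✗
sensor=A: ✗
sensor=J: ✗
sensor=Y: ✗
sensor=W: ✗
sensor=M: ✓ → 38
battery_sum = 18 + 10 + 52 + 86 + 12 + 23 + 38 = 239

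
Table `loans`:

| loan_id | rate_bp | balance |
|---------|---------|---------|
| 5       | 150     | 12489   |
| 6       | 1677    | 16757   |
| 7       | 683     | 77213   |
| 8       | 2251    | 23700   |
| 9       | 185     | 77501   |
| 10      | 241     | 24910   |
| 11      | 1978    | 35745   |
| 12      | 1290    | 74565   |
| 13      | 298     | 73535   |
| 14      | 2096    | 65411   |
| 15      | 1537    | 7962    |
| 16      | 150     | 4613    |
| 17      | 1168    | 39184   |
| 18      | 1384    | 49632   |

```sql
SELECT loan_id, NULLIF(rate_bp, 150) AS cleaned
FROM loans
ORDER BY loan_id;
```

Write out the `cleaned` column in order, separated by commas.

loan_id=5: rate_bp=150 vs 150: equal → NULL
loan_id=6: rate_bp=1677 vs 150: differ → 1677
loan_id=7: rate_bp=683 vs 150: differ → 683
loan_id=8: rate_bp=2251 vs 150: differ → 2251
loan_id=9: rate_bp=185 vs 150: differ → 185
loan_id=10: rate_bp=241 vs 150: differ → 241
loan_id=11: rate_bp=1978 vs 150: differ → 1978
loan_id=12: rate_bp=1290 vs 150: differ → 1290
loan_id=13: rate_bp=298 vs 150: differ → 298
loan_id=14: rate_bp=2096 vs 150: differ → 2096
loan_id=15: rate_bp=1537 vs 150: differ → 1537
loan_id=16: rate_bp=150 vs 150: equal → NULL
loan_id=17: rate_bp=1168 vs 150: differ → 1168
loan_id=18: rate_bp=1384 vs 150: differ → 1384

NULL, 1677, 683, 2251, 185, 241, 1978, 1290, 298, 2096, 1537, NULL, 1168, 1384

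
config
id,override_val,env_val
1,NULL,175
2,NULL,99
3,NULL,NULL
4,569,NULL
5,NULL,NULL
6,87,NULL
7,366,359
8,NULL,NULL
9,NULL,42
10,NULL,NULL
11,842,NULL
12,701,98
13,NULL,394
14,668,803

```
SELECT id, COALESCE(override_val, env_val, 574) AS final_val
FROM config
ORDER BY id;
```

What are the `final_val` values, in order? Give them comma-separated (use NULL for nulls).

id=1: override_val=NULL, env_val=175 → 175
id=2: override_val=NULL, env_val=99 → 99
id=3: override_val=NULL, env_val=NULL, → literal 574 → 574
id=4: override_val=569 → 569
id=5: override_val=NULL, env_val=NULL, → literal 574 → 574
id=6: override_val=87 → 87
id=7: override_val=366 → 366
id=8: override_val=NULL, env_val=NULL, → literal 574 → 574
id=9: override_val=NULL, env_val=42 → 42
id=10: override_val=NULL, env_val=NULL, → literal 574 → 574
id=11: override_val=842 → 842
id=12: override_val=701 → 701
id=13: override_val=NULL, env_val=394 → 394
id=14: override_val=668 → 668

175, 99, 574, 569, 574, 87, 366, 574, 42, 574, 842, 701, 394, 668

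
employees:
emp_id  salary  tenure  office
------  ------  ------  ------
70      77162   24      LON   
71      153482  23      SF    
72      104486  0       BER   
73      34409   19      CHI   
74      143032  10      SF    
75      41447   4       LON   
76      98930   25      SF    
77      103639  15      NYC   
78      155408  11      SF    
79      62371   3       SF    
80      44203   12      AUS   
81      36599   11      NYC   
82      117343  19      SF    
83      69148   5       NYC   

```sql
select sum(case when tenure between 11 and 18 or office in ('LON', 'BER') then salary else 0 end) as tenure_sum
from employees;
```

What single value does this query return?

emp_id=70: ✓ → 77162
emp_id=71: ✗
emp_id=72: ✓ → 104486
emp_id=73: ✗
emp_id=74: ✗
emp_id=75: ✓ → 41447
emp_id=76: ✗
emp_id=77: ✓ → 103639
emp_id=78: ✓ → 155408
emp_id=79: ✗
emp_id=80: ✓ → 44203
emp_id=81: ✓ → 36599
emp_id=82: ✗
emp_id=83: ✗
tenure_sum = 77162 + 104486 + 41447 + 103639 + 155408 + 44203 + 36599 = 562944

562944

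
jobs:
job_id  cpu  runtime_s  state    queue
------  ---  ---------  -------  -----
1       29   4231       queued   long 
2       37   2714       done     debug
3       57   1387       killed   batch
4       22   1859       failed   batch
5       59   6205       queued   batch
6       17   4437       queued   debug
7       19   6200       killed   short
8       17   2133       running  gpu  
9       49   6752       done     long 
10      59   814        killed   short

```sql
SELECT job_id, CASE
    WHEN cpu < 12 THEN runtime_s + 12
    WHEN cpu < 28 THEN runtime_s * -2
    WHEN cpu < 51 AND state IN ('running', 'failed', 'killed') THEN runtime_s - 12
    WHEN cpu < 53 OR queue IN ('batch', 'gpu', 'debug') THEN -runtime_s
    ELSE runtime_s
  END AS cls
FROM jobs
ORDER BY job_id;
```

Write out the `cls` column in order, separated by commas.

-4231, -2714, -1387, -3718, -6205, -8874, -12400, -4266, -6752, 814

job_id=1: cpu < 53 OR queue IN ('batch', 'gpu', 'debug') → -4231
job_id=2: cpu < 53 OR queue IN ('batch', 'gpu', 'debug') → -2714
job_id=3: cpu < 53 OR queue IN ('batch', 'gpu', 'debug') → -1387
job_id=4: cpu < 28 → -3718
job_id=5: cpu < 53 OR queue IN ('batch', 'gpu', 'debug') → -6205
job_id=6: cpu < 28 → -8874
job_id=7: cpu < 28 → -12400
job_id=8: cpu < 28 → -4266
job_id=9: cpu < 53 OR queue IN ('batch', 'gpu', 'debug') → -6752
job_id=10: ELSE → 814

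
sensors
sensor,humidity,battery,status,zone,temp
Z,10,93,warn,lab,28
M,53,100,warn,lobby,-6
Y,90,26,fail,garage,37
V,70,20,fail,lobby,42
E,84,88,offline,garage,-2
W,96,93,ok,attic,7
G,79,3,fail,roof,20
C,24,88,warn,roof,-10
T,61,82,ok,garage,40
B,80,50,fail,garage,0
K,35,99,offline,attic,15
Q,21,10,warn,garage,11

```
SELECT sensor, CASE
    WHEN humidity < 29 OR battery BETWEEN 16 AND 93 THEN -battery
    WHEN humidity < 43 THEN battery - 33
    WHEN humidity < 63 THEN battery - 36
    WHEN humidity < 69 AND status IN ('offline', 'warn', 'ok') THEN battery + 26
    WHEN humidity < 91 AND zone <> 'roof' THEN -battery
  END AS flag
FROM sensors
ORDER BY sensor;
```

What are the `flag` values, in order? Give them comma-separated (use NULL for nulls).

-50, -88, -88, NULL, 66, 64, -10, -82, -20, -93, -26, -93

sensor=B: humidity < 29 OR battery BETWEEN 16 AND 93 → -50
sensor=C: humidity < 29 OR battery BETWEEN 16 AND 93 → -88
sensor=E: humidity < 29 OR battery BETWEEN 16 AND 93 → -88
sensor=G: (no match → NULL) → NULL
sensor=K: humidity < 43 → 66
sensor=M: humidity < 63 → 64
sensor=Q: humidity < 29 OR battery BETWEEN 16 AND 93 → -10
sensor=T: humidity < 29 OR battery BETWEEN 16 AND 93 → -82
sensor=V: humidity < 29 OR battery BETWEEN 16 AND 93 → -20
sensor=W: humidity < 29 OR battery BETWEEN 16 AND 93 → -93
sensor=Y: humidity < 29 OR battery BETWEEN 16 AND 93 → -26
sensor=Z: humidity < 29 OR battery BETWEEN 16 AND 93 → -93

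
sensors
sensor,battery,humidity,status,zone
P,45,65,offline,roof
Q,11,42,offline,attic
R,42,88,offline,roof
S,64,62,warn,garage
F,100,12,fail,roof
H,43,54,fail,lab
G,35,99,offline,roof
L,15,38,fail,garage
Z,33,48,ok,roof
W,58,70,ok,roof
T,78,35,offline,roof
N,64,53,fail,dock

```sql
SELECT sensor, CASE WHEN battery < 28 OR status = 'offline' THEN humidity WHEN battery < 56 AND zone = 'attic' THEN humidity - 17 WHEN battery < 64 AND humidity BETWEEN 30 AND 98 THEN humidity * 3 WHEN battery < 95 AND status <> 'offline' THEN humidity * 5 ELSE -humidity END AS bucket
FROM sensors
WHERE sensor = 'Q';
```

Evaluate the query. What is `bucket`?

42

sensor = Q: battery=11, humidity=42, status=offline, zone=attic.
battery < 28 OR status = 'offline' → true → 42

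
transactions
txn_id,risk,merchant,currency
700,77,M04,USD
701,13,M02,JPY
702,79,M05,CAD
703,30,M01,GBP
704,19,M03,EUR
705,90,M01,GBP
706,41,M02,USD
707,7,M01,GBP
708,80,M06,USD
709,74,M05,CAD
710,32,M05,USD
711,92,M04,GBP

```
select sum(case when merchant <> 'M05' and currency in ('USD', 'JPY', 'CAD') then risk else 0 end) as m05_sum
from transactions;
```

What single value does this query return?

211

txn_id=700: ✓ → 77
txn_id=701: ✓ → 13
txn_id=702: ✗
txn_id=703: ✗
txn_id=704: ✗
txn_id=705: ✗
txn_id=706: ✓ → 41
txn_id=707: ✗
txn_id=708: ✓ → 80
txn_id=709: ✗
txn_id=710: ✗
txn_id=711: ✗
m05_sum = 77 + 13 + 41 + 80 = 211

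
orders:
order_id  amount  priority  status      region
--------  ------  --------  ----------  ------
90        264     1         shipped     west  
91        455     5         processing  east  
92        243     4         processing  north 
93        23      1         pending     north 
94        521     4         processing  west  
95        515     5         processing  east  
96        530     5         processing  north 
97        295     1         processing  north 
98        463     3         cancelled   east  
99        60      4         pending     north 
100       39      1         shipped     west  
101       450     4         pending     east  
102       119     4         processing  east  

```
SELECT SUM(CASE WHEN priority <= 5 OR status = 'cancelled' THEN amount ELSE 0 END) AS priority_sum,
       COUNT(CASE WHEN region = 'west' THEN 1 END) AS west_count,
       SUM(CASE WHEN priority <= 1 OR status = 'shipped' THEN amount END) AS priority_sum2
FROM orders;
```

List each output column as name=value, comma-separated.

priority_sum=3977, west_count=3, priority_sum2=621

[priority_sum: priority <= 5 OR status = 'cancelled']
order_id=90: ✓ → 264
order_id=91: ✓ → 455
order_id=92: ✓ → 243
order_id=93: ✓ → 23
order_id=94: ✓ → 521
order_id=95: ✓ → 515
order_id=96: ✓ → 530
order_id=97: ✓ → 295
order_id=98: ✓ → 463
order_id=99: ✓ → 60
order_id=100: ✓ → 39
order_id=101: ✓ → 450
order_id=102: ✓ → 119
priority_sum = 264 + 455 + 243 + 23 + 521 + 515 + 530 + 295 + 463 + 60 + 39 + 450 + 119 = 3977
—
[west_count: region = 'west']
order_id=90: ✓ → 1
order_id=91: ✗
order_id=92: ✗
order_id=93: ✗
order_id=94: ✓ → 1
order_id=95: ✗
order_id=96: ✗
order_id=97: ✗
order_id=98: ✗
order_id=99: ✗
order_id=100: ✓ → 1
order_id=101: ✗
order_id=102: ✗
west_count = COUNT(1, 1, 1) = 3
—
[priority_sum2: priority <= 1 OR status = 'shipped']
order_id=90: ✓ → 264
order_id=91: ✗
order_id=92: ✗
order_id=93: ✓ → 23
order_id=94: ✗
order_id=95: ✗
order_id=96: ✗
order_id=97: ✓ → 295
order_id=98: ✗
order_id=99: ✗
order_id=100: ✓ → 39
order_id=101: ✗
order_id=102: ✗
priority_sum2 = 264 + 23 + 295 + 39 = 621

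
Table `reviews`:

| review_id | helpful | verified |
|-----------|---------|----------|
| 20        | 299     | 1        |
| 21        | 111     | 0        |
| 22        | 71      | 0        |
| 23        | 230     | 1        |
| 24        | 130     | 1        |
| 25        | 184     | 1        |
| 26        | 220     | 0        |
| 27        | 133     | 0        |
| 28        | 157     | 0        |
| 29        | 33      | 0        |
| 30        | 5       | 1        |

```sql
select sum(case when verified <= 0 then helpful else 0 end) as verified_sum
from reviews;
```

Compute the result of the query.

725

review_id=20: ✗
review_id=21: ✓ → 111
review_id=22: ✓ → 71
review_id=23: ✗
review_id=24: ✗
review_id=25: ✗
review_id=26: ✓ → 220
review_id=27: ✓ → 133
review_id=28: ✓ → 157
review_id=29: ✓ → 33
review_id=30: ✗
verified_sum = 111 + 71 + 220 + 133 + 157 + 33 = 725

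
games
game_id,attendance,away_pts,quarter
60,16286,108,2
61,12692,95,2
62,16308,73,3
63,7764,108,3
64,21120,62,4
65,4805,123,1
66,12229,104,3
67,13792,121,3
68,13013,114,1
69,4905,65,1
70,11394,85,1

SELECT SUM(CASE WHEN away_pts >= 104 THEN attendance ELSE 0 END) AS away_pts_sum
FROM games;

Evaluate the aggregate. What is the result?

67889

game_id=60: ✓ → 16286
game_id=61: ✗
game_id=62: ✗
game_id=63: ✓ → 7764
game_id=64: ✗
game_id=65: ✓ → 4805
game_id=66: ✓ → 12229
game_id=67: ✓ → 13792
game_id=68: ✓ → 13013
game_id=69: ✗
game_id=70: ✗
away_pts_sum = 16286 + 7764 + 4805 + 12229 + 13792 + 13013 = 67889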